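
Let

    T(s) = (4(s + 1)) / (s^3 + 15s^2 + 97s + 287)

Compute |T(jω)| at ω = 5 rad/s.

Substitute s = j5: numerator = 4 + j20, denominator = -88 + j360.
|T(j5)| = |4 + j20| / |-88 + j360| = 20.396 / 370.60 ≈ 0.05504.

|T(j5)| ≈ 0.05504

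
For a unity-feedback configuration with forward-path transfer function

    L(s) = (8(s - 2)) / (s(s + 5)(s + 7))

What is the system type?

Type 1

The denominator has 1 factor of s at the origin (free integrator), so this is a Type 1 system.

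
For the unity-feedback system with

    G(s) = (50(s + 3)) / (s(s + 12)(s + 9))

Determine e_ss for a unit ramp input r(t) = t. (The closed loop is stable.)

G(s) has one pole at the origin.
This is a Type 1 system. Kv = lim_{s→0} s·G(s) = 150/108 = 25/18.
e_ss = 1/Kv = 1/(25/18) = 18/25 ≈ 0.7200.

e_ss = 0.7200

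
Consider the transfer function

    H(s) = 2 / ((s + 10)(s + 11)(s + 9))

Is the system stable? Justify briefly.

stable

The poles can be read from the denominator factors: s = -10, -11, -9.
Since all poles lie strictly in the left half-plane, the system is stable.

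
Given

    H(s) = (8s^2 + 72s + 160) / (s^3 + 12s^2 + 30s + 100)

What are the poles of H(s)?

s = -1 + 3j, -1 - 3j, -10

The poles are the roots of the denominator s^3 + 12s^2 + 30s + 100 = 0.
Trying s = -10: the polynomial evaluates to 0, so (s + 10) is a factor.
Dividing out leaves s^2 + 2s + 10 = 0.
The quadratic formula then gives s = -1 ± 3j.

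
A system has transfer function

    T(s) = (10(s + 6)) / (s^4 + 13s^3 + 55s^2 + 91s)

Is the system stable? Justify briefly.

marginally stable

The denominator s^4 + 13s^3 + 55s^2 + 91s factors as s(s + 7)(s^2 + 6s + 13), giving poles at s = 0, -7, -3 + 2j, -3 - 2j.
Since the simple pole(s) at s = 0 lie on the jω-axis with none in the right half-plane, the system is marginally stable.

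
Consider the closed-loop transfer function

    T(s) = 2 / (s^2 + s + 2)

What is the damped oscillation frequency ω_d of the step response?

Comparing s^2 + s + 2 to s^2 + 2ζωₙs + ωₙ²: ωₙ = √2 ≈ 1.414 rad/s and ζ = 1/(2·√2) ≈ 0.3536.
ζωₙ = 1/2 = 0.5, so ω_d = ωₙ√(1−ζ²) = √(ωₙ² − (ζωₙ)²) = √(2 − 0.5²) = √1.75 ≈ 1.323 rad/s.

ω_d ≈ 1.323 rad/s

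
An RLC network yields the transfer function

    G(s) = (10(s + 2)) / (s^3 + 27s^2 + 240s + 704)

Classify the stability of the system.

stable

The denominator s^3 + 27s^2 + 240s + 704 factors as (s + 11)(s + 8)^2, giving poles at s = -11, -8, -8.
Since all poles lie strictly in the left half-plane, the system is stable.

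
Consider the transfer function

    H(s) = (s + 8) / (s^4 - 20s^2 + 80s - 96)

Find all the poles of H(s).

s = 2 ± 2j, -6, 2

The poles are the roots of the denominator s^4 - 20s^2 + 80s - 96 = 0.
Trying s = -6: the polynomial evaluates to 0, so (s + 6) is a factor.
Dividing out leaves s^3 - 6s^2 + 16s - 16 = 0.
This factors further as (s^2 - 4s + 8)(s - 2) = 0.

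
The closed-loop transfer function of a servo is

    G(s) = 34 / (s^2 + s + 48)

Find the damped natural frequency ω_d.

Comparing s^2 + s + 48 to s^2 + 2ζωₙs + ωₙ²: ωₙ = √48 ≈ 6.928 rad/s and ζ = 1/(2·√48) ≈ 0.07217.
ζωₙ = 1/2 = 0.5, so ω_d = ωₙ√(1−ζ²) = √(ωₙ² − (ζωₙ)²) = √(48 − 0.5²) = √47.75 ≈ 6.910 rad/s.

ω_d ≈ 6.910 rad/s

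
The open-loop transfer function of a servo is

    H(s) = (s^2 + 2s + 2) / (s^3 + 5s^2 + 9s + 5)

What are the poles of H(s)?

s = -2 + j, -2 - j, -1

The poles are the roots of the denominator s^3 + 5s^2 + 9s + 5 = 0.
Trying s = -1: the polynomial evaluates to 0, so (s + 1) is a factor.
Dividing out leaves s^2 + 4s + 5 = 0.
The quadratic formula then gives s = -2 ± 1j.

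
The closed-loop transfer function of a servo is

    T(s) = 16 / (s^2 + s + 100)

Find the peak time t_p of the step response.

Comparing s^2 + s + 100 to s^2 + 2ζωₙs + ωₙ²: ωₙ = 10 rad/s and ζ = 1/(2·10) = 0.05.
ζωₙ = 1/2 = 0.5, so ω_d = ωₙ√(1−ζ²) = √(ωₙ² − (ζωₙ)²) = √(100 − 0.5²) = √99.75 ≈ 9.987 rad/s.
t_p = π/ω_d = π/9.987 ≈ 0.3146 s.

t_p ≈ 0.3146 s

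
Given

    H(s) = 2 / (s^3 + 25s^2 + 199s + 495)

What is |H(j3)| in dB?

|H(j3)|_dB ≈ -50.0 dB

Substitute s = j3: numerator = 2, denominator = 270 + j570.
|H(j3)| = |2| / |270 + j570| = 2 / 630.71 ≈ 0.003171.
In decibels: 20·log₁₀(0.003171) ≈ -50.0 dB.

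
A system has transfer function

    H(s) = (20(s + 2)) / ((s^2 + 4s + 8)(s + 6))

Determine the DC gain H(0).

H(0) = 5/6 ≈ 0.8333

At s = 0 each factor (s + a) contributes a and each (s^2 + bs + c) contributes c.
H(0) = 20·(2) / ((8) · (6)) = 40/48 = 5/6.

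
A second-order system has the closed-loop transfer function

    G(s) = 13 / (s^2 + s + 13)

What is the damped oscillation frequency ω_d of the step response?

ω_d ≈ 3.571 rad/s

Comparing s^2 + s + 13 to s^2 + 2ζωₙs + ωₙ²: ωₙ = √13 ≈ 3.606 rad/s and ζ = 1/(2·√13) ≈ 0.1387.
ζωₙ = 1/2 = 0.5, so ω_d = ωₙ√(1−ζ²) = √(ωₙ² − (ζωₙ)²) = √(13 − 0.5²) = √12.75 ≈ 3.571 rad/s.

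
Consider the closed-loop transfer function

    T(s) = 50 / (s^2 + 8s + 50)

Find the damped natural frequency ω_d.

Comparing s^2 + 8s + 50 to s^2 + 2ζωₙs + ωₙ²: ωₙ = √50 ≈ 7.071 rad/s and ζ = 8/(2·√50) ≈ 0.5657.
ζωₙ = 8/2 = 4, so ω_d = ωₙ√(1−ζ²) = √(ωₙ² − (ζωₙ)²) = √(50 − 4²) = √34 ≈ 5.831 rad/s.

ω_d ≈ 5.831 rad/s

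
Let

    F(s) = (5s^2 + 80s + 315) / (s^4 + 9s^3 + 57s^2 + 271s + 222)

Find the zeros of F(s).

Set the numerator to zero: 5s^2 + 80s + 315 = 0, i.e. 5·(s^2 + 16s + 63) = 0.
Factoring: (s + 7)(s + 9) = 0.

s = -7, -9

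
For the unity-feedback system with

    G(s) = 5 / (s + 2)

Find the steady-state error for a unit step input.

e_ss = 0.2857

G(s) has no poles at the origin.
This is a Type 0 system. Kp = lim_{s→0} G(s) = 5/2.
e_ss = 1/(1 + Kp) = 1/(1 + 5/2) = 2/7 ≈ 0.2857.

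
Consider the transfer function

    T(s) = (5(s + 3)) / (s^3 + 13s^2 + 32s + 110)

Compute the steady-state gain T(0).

Set s = 0: T(0) = (15) / (110) = 3/22.

T(0) = 3/22 ≈ 0.1364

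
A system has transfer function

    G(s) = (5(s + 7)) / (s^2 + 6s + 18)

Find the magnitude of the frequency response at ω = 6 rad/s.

|G(j6)| ≈ 1.145

Substitute s = j6: numerator = 35 + j30, denominator = -18 + j36.
|G(j6)| = |35 + j30| / |-18 + j36| = 46.098 / 40.249 ≈ 1.145.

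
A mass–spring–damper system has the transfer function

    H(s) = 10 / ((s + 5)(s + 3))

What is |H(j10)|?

Substitute s = j10: numerator = 10, denominator = -85 + j80.
|H(j10)| = |10| / |-85 + j80| = 10 / 116.73 ≈ 0.08567.

|H(j10)| ≈ 0.08567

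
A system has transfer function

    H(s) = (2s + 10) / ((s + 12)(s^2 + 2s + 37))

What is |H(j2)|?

Substitute s = j2: numerator = 10 + j4, denominator = 388 + j114.
|H(j2)| = |10 + j4| / |388 + j114| = 10.770 / 404.40 ≈ 0.02663.

|H(j2)| ≈ 0.02663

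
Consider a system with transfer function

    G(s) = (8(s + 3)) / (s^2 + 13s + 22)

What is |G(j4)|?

|G(j4)| ≈ 0.7642

Substitute s = j4: numerator = 24 + j32, denominator = 6 + j52.
|G(j4)| = |24 + j32| / |6 + j52| = 40 / 52.345 ≈ 0.7642.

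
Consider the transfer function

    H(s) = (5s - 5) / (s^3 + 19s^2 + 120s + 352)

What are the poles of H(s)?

s = -4 + 4j, -4 - 4j, -11

The poles are the roots of the denominator s^3 + 19s^2 + 120s + 352 = 0.
Trying s = -11: the polynomial evaluates to 0, so (s + 11) is a factor.
Dividing out leaves s^2 + 8s + 32 = 0.
The quadratic formula then gives s = -4 ± 4j.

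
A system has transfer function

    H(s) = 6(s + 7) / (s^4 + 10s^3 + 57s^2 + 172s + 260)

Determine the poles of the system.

s = -3 ± 2j, -2 ± 4j

The poles are the roots of the denominator s^4 + 10s^3 + 57s^2 + 172s + 260 = 0.
No real roots exist; factor into two real quadratics: (s^2 + 6s + 13)(s^2 + 4s + 20) = 0.
Each quadratic gives a conjugate pair via the quadratic formula.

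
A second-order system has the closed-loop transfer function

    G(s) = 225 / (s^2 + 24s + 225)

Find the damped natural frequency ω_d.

ω_d = 9 rad/s

Comparing s^2 + 24s + 225 to s^2 + 2ζωₙs + ωₙ²: ωₙ = 15 rad/s and ζ = 24/(2·15) = 0.8.
ζωₙ = 24/2 = 12, so ω_d = ωₙ√(1−ζ²) = √(ωₙ² − (ζωₙ)²) = √(225 − 12²) = √81 = 9 rad/s.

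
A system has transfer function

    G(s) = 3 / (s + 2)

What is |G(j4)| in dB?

|G(j4)|_dB ≈ -3.47 dB

Substitute s = j4: numerator = 3, denominator = 2 + j4.
|G(j4)| = |3| / |2 + j4| = 3 / 4.4721 ≈ 0.6708.
In decibels: 20·log₁₀(0.6708) ≈ -3.47 dB.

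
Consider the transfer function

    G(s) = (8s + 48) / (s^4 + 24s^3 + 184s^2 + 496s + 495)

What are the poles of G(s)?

The poles are the roots of the denominator s^4 + 24s^3 + 184s^2 + 496s + 495 = 0.
Trying s = -11: the polynomial evaluates to 0, so (s + 11) is a factor.
Dividing out leaves s^3 + 13s^2 + 41s + 45 = 0.
This factors further as (s^2 + 4s + 5)(s + 9) = 0.

s = -2 + j, -2 - j, -11, -9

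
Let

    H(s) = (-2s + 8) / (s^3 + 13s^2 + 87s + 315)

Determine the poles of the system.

s = -3 + 6j, -3 - 6j, -7

The poles are the roots of the denominator s^3 + 13s^2 + 87s + 315 = 0.
Trying s = -7: the polynomial evaluates to 0, so (s + 7) is a factor.
Dividing out leaves s^2 + 6s + 45 = 0.
The quadratic formula then gives s = -3 ± 6j.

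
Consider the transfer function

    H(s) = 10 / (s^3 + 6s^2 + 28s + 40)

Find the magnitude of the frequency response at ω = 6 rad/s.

|H(j6)| ≈ 0.05482

Substitute s = j6: numerator = 10, denominator = -176 - j48.
|H(j6)| = |10| / |-176 - j48| = 10 / 182.43 ≈ 0.05482.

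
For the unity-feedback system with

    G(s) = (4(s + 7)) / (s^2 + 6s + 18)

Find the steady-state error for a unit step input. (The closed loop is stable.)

e_ss = 0.3913

G(s) has no poles at the origin.
This is a Type 0 system. Kp = lim_{s→0} G(s) = 28/18 = 14/9.
e_ss = 1/(1 + Kp) = 1/(1 + 14/9) = 9/23 ≈ 0.3913.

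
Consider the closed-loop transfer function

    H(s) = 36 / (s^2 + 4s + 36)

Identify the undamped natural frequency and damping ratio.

Compare the denominator to the standard form s^2 + 2ζωₙs + ωₙ².
ωₙ² = 36, so ωₙ = 6 rad/s.
2ζωₙ = 4, so ζ = 4/(2·6) ≈ 0.3333.
With ζ = 0.3333 the response is underdamped.

ωₙ = 6 rad/s, ζ ≈ 0.3333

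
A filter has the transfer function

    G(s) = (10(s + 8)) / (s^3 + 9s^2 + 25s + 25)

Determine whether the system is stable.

The denominator s^3 + 9s^2 + 25s + 25 factors as (s + 5)(s^2 + 4s + 5), giving poles at s = -5, -2 + j, -2 - j.
Since all poles lie strictly in the left half-plane, the system is stable.

stable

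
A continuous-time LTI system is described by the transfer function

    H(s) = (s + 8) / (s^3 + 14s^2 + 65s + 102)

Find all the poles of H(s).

The poles are the roots of the denominator s^3 + 14s^2 + 65s + 102 = 0.
Trying s = -6: the polynomial evaluates to 0, so (s + 6) is a factor.
Dividing out leaves s^2 + 8s + 17 = 0.
The quadratic formula then gives s = -4 ± 1j.

s = -4 + j, -4 - j, -6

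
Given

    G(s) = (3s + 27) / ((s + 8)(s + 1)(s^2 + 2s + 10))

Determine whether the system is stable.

stable

The poles can be read from the denominator factors: s = -8, -1, -1 + 3j, -1 - 3j.
Since all poles lie strictly in the left half-plane, the system is stable.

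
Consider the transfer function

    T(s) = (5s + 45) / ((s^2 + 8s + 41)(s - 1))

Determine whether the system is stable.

unstable

The poles can be read from the denominator factors: s = -4 ± 5j, 1.
Since the pole(s) at s = 1 lie in the right half-plane, the system is unstable.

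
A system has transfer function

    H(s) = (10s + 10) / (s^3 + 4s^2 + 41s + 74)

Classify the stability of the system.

The denominator s^3 + 4s^2 + 41s + 74 factors as (s^2 + 2s + 37)(s + 2), giving poles at s = -1 ± 6j, -2.
Since all poles lie strictly in the left half-plane, the system is stable.

stable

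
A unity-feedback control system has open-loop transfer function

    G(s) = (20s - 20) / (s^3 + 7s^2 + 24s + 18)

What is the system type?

The denominator has no factor of s at the origin — no free integrator — so this is a Type 0 system.

Type 0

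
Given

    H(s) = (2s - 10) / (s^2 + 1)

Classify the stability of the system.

marginally stable

The denominator s^2 + 1 factors as (s^2 + 1), giving poles at s = ±j.
Since the simple pole(s) at s = ±j lie on the jω-axis with none in the right half-plane, the system is marginally stable.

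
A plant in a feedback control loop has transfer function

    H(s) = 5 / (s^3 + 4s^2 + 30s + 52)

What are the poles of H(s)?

s = -2, -1 + 5j, -1 - 5j

The poles are the roots of the denominator s^3 + 4s^2 + 30s + 52 = 0.
Trying s = -2: the polynomial evaluates to 0, so (s + 2) is a factor.
Dividing out leaves s^2 + 2s + 26 = 0.
The quadratic formula then gives s = -1 ± 5j.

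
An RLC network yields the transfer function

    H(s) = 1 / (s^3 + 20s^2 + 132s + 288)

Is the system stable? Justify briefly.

The denominator s^3 + 20s^2 + 132s + 288 factors as (s + 6)^2(s + 8), giving poles at s = -6, -8, -6.
Since all poles lie strictly in the left half-plane, the system is stable.

stable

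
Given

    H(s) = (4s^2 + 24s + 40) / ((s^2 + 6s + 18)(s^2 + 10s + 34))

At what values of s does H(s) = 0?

s = -3 + j, -3 - j

Set the numerator to zero: 4s^2 + 24s + 40 = 0, i.e. 4·(s^2 + 6s + 10) = 0.
Factoring: (s^2 + 6s + 10) = 0.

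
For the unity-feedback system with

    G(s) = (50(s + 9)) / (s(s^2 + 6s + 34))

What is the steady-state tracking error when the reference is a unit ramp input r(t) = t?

G(s) has one pole at the origin.
This is a Type 1 system. Kv = lim_{s→0} s·G(s) = 450/34 = 225/17.
e_ss = 1/Kv = 1/(225/17) = 17/225 ≈ 0.07556.

e_ss = 0.07556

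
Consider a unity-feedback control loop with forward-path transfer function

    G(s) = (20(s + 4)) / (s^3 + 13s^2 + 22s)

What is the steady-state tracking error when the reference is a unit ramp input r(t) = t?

G(s) has one pole at the origin.
This is a Type 1 system. Kv = lim_{s→0} s·G(s) = 80/22 = 40/11.
e_ss = 1/Kv = 1/(40/11) = 11/40 ≈ 0.2750.

e_ss = 0.2750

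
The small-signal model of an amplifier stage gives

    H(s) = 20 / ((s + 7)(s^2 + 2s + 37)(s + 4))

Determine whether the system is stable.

The poles can be read from the denominator factors: s = -7, -1 + 6j, -1 - 6j, -4.
Since all poles lie strictly in the left half-plane, the system is stable.

stable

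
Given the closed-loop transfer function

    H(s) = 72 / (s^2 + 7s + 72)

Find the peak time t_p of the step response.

Comparing s^2 + 7s + 72 to s^2 + 2ζωₙs + ωₙ²: ωₙ = √72 ≈ 8.485 rad/s and ζ = 7/(2·√72) ≈ 0.4125.
ζωₙ = 7/2 = 3.5, so ω_d = ωₙ√(1−ζ²) = √(ωₙ² − (ζωₙ)²) = √(72 − 3.5²) = √59.75 ≈ 7.730 rad/s.
t_p = π/ω_d = π/7.730 ≈ 0.4064 s.

t_p ≈ 0.4064 s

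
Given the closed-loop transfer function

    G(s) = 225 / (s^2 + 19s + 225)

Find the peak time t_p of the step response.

t_p ≈ 0.2706 s

Comparing s^2 + 19s + 225 to s^2 + 2ζωₙs + ωₙ²: ωₙ = 15 rad/s and ζ = 19/(2·15) ≈ 0.6333.
ζωₙ = 19/2 = 9.5, so ω_d = ωₙ√(1−ζ²) = √(ωₙ² − (ζωₙ)²) = √(225 − 9.5²) = √134.75 ≈ 11.61 rad/s.
t_p = π/ω_d = π/11.61 ≈ 0.2706 s.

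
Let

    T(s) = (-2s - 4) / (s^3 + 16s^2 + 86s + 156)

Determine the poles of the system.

The poles are the roots of the denominator s^3 + 16s^2 + 86s + 156 = 0.
Trying s = -6: the polynomial evaluates to 0, so (s + 6) is a factor.
Dividing out leaves s^2 + 10s + 26 = 0.
The quadratic formula then gives s = -5 ± 1j.

s = -5 + j, -5 - j, -6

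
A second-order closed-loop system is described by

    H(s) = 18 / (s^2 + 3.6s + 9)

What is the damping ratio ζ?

ζ = 0.6

Compare the denominator to the standard form s^2 + 2ζωₙs + ωₙ².
ωₙ² = 9, so ωₙ = 3 rad/s.
2ζωₙ = 3.6, so ζ = 3.6/(2·3) = 0.6.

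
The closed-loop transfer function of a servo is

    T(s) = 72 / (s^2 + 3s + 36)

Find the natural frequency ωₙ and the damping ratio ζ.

ωₙ = 6 rad/s, ζ = 0.25

Compare the denominator to the standard form s^2 + 2ζωₙs + ωₙ².
ωₙ² = 36, so ωₙ = 6 rad/s.
2ζωₙ = 3, so ζ = 3/(2·6) = 0.25.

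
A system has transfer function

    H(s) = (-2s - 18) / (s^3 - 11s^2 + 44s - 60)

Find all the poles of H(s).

s = 4 + 2j, 4 - 2j, 3

The poles are the roots of the denominator s^3 - 11s^2 + 44s - 60 = 0.
Trying s = 3: the polynomial evaluates to 0, so (s - 3) is a factor.
Dividing out leaves s^2 - 8s + 20 = 0.
The quadratic formula then gives s = 4 ± 2j.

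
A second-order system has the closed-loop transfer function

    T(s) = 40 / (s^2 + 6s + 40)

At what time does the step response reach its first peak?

t_p ≈ 0.5642 s

Comparing s^2 + 6s + 40 to s^2 + 2ζωₙs + ωₙ²: ωₙ = √40 ≈ 6.325 rad/s and ζ = 6/(2·√40) ≈ 0.4743.
ζωₙ = 6/2 = 3, so ω_d = ωₙ√(1−ζ²) = √(ωₙ² − (ζωₙ)²) = √(40 − 3²) = √31 ≈ 5.568 rad/s.
t_p = π/ω_d = π/5.568 ≈ 0.5642 s.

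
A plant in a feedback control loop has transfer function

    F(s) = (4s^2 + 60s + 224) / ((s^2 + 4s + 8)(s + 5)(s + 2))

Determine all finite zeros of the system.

Set the numerator to zero: 4s^2 + 60s + 224 = 0, i.e. 4·(s^2 + 15s + 56) = 0.
Factoring: (s + 7)(s + 8) = 0.

s = -7, -8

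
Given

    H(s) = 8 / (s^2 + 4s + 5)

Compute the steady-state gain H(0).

H(0) = 8/5 ≈ 1.600

Set s = 0: H(0) = (8) / (5) = 8/5.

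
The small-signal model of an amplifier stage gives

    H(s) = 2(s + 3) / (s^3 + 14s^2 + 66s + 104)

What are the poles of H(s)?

The poles are the roots of the denominator s^3 + 14s^2 + 66s + 104 = 0.
Trying s = -4: the polynomial evaluates to 0, so (s + 4) is a factor.
Dividing out leaves s^2 + 10s + 26 = 0.
The quadratic formula then gives s = -5 ± 1j.

s = -5 ± j, -4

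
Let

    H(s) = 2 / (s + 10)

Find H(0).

H(0) = 1/5 ≈ 0.2000

Set s = 0: H(0) = (2) / (10) = 1/5.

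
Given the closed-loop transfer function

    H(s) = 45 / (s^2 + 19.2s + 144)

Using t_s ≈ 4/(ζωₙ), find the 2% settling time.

t_s ≈ 0.4167 s

Comparing s^2 + 19.2s + 144 to s^2 + 2ζωₙs + ωₙ²: ωₙ = 12 rad/s and ζ = 19.2/(2·12) = 0.8.
ζωₙ = 19.2/2 = 9.6, so t_s ≈ 4/(ζωₙ) = 4/9.6 ≈ 0.4167 s.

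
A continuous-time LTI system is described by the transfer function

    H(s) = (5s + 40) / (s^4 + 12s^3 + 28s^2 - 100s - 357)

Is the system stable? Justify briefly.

The denominator s^4 + 12s^3 + 28s^2 - 100s - 357 factors as (s^2 + 8s + 17)(s + 7)(s - 3), giving poles at s = -4 ± j, -7, 3.
Since the pole(s) at s = 3 lie in the right half-plane, the system is unstable.

unstable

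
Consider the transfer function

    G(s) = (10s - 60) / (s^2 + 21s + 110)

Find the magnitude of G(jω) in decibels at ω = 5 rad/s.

|G(j5)|_dB ≈ -4.76 dB

Substitute s = j5: numerator = -60 + j50, denominator = 85 + j105.
|G(j5)| = |-60 + j50| / |85 + j105| = 78.102 / 135.09 ≈ 0.5781.
In decibels: 20·log₁₀(0.5781) ≈ -4.76 dB.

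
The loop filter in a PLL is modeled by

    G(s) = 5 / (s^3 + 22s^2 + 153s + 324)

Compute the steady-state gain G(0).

G(0) = 5/324 ≈ 0.01543

Set s = 0: G(0) = (5) / (324) = 5/324.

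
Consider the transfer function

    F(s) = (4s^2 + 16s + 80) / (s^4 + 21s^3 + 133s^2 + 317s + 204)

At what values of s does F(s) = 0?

s = -2 + 4j, -2 - 4j

Set the numerator to zero: 4s^2 + 16s + 80 = 0, i.e. 4·(s^2 + 4s + 20) = 0.
Factoring: (s^2 + 4s + 20) = 0.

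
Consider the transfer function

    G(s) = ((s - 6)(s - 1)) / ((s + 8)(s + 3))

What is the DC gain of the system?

G(0) = 1/4 ≈ 0.2500

At s = 0 each factor (s + a) contributes a and each (s^2 + bs + c) contributes c.
G(0) = 1·(-6) · (-1) / ((8) · (3)) = 6/24 = 1/4.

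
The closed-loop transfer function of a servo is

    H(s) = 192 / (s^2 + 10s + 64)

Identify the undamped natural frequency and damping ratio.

ωₙ = 8 rad/s, ζ = 0.625

Compare the denominator to the standard form s^2 + 2ζωₙs + ωₙ².
ωₙ² = 64, so ωₙ = 8 rad/s.
2ζωₙ = 10, so ζ = 10/(2·8) = 0.625.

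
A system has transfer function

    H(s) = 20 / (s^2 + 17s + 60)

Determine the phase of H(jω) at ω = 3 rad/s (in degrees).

∠H(j3) ≈ -45°

At s = j3: numerator = 20, denominator = 51 + j51.
∠H = ∠num − ∠den = 0° − (45°) = -45°.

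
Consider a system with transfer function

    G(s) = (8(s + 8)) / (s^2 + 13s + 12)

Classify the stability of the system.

stable

The denominator s^2 + 13s + 12 factors as (s + 1)(s + 12), giving poles at s = -1, -12.
Since all poles lie strictly in the left half-plane, the system is stable.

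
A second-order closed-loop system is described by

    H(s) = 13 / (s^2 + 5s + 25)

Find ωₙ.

ωₙ = 5 rad/s

Compare the denominator to the standard form s^2 + 2ζωₙs + ωₙ².
ωₙ² = 25, so ωₙ = 5 rad/s.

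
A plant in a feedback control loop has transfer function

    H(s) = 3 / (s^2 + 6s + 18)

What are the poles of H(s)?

The poles are the roots of the denominator s^2 + 6s + 18 = 0.
Using the quadratic formula: s = (-6 ± √(-36))/2 = -3 ± 3j.

s = -3 + 3j, -3 - 3j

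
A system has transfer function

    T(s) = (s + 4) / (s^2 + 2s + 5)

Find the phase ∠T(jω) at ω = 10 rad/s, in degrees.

∠T(j10) ≈ -99.91°

At s = j10: numerator = 4 + j10, denominator = -95 + j20.
∠T = ∠num − ∠den = 68.199° − (168.11°) = -99.91°.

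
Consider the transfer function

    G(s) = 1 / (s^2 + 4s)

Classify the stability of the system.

marginally stable

The denominator s^2 + 4s factors as s(s + 4), giving poles at s = 0, -4.
Since the simple pole(s) at s = 0 lie on the jω-axis with none in the right half-plane, the system is marginally stable.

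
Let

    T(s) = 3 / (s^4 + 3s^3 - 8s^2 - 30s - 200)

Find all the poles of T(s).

The poles are the roots of the denominator s^4 + 3s^3 - 8s^2 - 30s - 200 = 0.
Trying s = -5: the polynomial evaluates to 0, so (s + 5) is a factor.
Dividing out leaves s^3 - 2s^2 + 2s - 40 = 0.
This factors further as (s^2 + 2s + 10)(s - 4) = 0.

s = -5, -1 + 3j, -1 - 3j, 4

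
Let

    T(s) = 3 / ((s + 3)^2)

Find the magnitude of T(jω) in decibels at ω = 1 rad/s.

|T(j1)|_dB ≈ -10.5 dB

Substitute s = j1: numerator = 3, denominator = 8 + j6.
|T(j1)| = |3| / |8 + j6| = 3 / 10 = 0.3000.
In decibels: 20·log₁₀(0.3000) ≈ -10.5 dB.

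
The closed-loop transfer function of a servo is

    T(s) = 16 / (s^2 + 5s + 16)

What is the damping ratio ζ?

Compare the denominator to the standard form s^2 + 2ζωₙs + ωₙ².
ωₙ² = 16, so ωₙ = 4 rad/s.
2ζωₙ = 5, so ζ = 5/(2·4) = 0.625.
With ζ = 0.625 the response is underdamped.

ζ = 0.625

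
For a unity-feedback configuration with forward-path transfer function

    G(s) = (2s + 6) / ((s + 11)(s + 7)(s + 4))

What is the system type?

Type 0

The denominator has no factor of s at the origin — no free integrator — so this is a Type 0 system.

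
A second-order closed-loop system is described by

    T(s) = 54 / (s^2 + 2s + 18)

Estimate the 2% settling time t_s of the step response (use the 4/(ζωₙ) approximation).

t_s ≈ 4 s

Comparing s^2 + 2s + 18 to s^2 + 2ζωₙs + ωₙ²: ωₙ = √18 ≈ 4.243 rad/s and ζ = 2/(2·√18) ≈ 0.2357.
ζωₙ = 2/2 = 1, so t_s ≈ 4/(ζωₙ) = 4/1 = 4 s.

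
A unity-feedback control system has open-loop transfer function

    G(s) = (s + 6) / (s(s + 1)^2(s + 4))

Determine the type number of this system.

Type 1

The denominator has 1 factor of s at the origin (free integrator), so this is a Type 1 system.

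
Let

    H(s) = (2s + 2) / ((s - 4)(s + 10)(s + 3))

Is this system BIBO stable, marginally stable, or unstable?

The poles can be read from the denominator factors: s = 4, -10, -3.
Since the pole(s) at s = 4 lie in the right half-plane, the system is unstable.

unstable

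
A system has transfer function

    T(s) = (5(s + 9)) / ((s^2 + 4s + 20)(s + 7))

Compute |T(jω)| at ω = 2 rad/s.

Substitute s = j2: numerator = 45 + j10, denominator = 96 + j88.
|T(j2)| = |45 + j10| / |96 + j88| = 46.098 / 130.23 ≈ 0.3540.

|T(j2)| ≈ 0.3540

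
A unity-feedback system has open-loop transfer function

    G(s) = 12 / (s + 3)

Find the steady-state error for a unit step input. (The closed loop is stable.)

G(s) has no poles at the origin.
This is a Type 0 system. Kp = lim_{s→0} G(s) = 12/3 = 4.
e_ss = 1/(1 + Kp) = 1/(1 + 4) = 1/5 ≈ 0.2000.

e_ss = 0.2000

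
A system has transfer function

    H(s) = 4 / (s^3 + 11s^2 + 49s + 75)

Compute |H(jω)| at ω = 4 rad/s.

Substitute s = j4: numerator = 4, denominator = -101 + j132.
|H(j4)| = |4| / |-101 + j132| = 4 / 166.21 ≈ 0.02407.

|H(j4)| ≈ 0.02407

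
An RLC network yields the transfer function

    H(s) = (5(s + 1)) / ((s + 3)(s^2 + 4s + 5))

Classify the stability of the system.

stable

The poles can be read from the denominator factors: s = -3, -2 ± j.
Since all poles lie strictly in the left half-plane, the system is stable.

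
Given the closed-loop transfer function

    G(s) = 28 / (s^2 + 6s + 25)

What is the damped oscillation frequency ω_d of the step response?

ω_d = 4 rad/s

Comparing s^2 + 6s + 25 to s^2 + 2ζωₙs + ωₙ²: ωₙ = 5 rad/s and ζ = 6/(2·5) = 0.6.
ζωₙ = 6/2 = 3, so ω_d = ωₙ√(1−ζ²) = √(ωₙ² − (ζωₙ)²) = √(25 − 3²) = √16 = 4 rad/s.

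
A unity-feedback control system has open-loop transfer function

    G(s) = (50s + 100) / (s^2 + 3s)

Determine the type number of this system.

Type 1

Factor s from the denominator: s^2 + 3s = s·(s + 3).
There is 1 pole at the origin, so the system is Type 1.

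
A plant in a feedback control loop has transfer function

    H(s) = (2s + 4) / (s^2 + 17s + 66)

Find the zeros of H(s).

s = -2

Set the numerator to zero: 2s + 4 = 0, i.e. 2·(s + 2) = 0.
So s = -2.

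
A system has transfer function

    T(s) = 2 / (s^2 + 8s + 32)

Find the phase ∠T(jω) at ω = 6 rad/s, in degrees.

∠T(j6) ≈ -94.76°

At s = j6: numerator = 2, denominator = -4 + j48.
∠T = ∠num − ∠den = 0° − (94.764°) = -94.76°.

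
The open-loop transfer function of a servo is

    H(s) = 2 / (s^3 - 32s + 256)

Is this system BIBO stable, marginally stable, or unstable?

The denominator s^3 - 32s + 256 factors as (s + 8)(s^2 - 8s + 32), giving poles at s = -8, 4 + 4j, 4 - 4j.
Since the pole(s) at s = 4 + 4j, 4 - 4j lie in the right half-plane, the system is unstable.

unstable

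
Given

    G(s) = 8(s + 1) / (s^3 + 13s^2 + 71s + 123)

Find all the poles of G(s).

s = -5 ± 4j, -3

The poles are the roots of the denominator s^3 + 13s^2 + 71s + 123 = 0.
Trying s = -3: the polynomial evaluates to 0, so (s + 3) is a factor.
Dividing out leaves s^2 + 10s + 41 = 0.
The quadratic formula then gives s = -5 ± 4j.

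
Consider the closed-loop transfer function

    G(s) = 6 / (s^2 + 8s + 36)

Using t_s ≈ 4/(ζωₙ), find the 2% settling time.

t_s ≈ 1 s

Comparing s^2 + 8s + 36 to s^2 + 2ζωₙs + ωₙ²: ωₙ = 6 rad/s and ζ = 8/(2·6) ≈ 0.6667.
ζωₙ = 8/2 = 4, so t_s ≈ 4/(ζωₙ) = 4/4 = 1 s.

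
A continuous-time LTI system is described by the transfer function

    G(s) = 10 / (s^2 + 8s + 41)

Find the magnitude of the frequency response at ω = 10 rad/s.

Substitute s = j10: numerator = 10, denominator = -59 + j80.
|G(j10)| = |10| / |-59 + j80| = 10 / 99.403 ≈ 0.1006.

|G(j10)| ≈ 0.1006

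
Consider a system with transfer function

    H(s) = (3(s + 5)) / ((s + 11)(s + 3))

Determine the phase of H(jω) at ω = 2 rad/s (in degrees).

At s = j2: numerator = 15 + j6, denominator = 29 + j28.
∠H = ∠num − ∠den = 21.801° − (43.995°) = -22.19°.

∠H(j2) ≈ -22.19°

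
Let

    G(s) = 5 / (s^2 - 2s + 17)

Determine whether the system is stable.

unstable

The denominator s^2 - 2s + 17 factors as (s^2 - 2s + 17), giving poles at s = 1 + 4j, 1 - 4j.
Since the pole(s) at s = 1 ± 4j lie in the right half-plane, the system is unstable.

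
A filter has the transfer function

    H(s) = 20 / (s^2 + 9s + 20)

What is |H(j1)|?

|H(j1)| ≈ 0.9513

Substitute s = j1: numerator = 20, denominator = 19 + j9.
|H(j1)| = |20| / |19 + j9| = 20 / 21.024 ≈ 0.9513.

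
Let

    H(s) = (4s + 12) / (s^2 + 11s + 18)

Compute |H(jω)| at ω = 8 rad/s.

|H(j8)| ≈ 0.3442

Substitute s = j8: numerator = 12 + j32, denominator = -46 + j88.
|H(j8)| = |12 + j32| / |-46 + j88| = 34.176 / 99.298 ≈ 0.3442.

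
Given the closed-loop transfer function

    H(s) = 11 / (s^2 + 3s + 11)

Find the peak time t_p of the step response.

Comparing s^2 + 3s + 11 to s^2 + 2ζωₙs + ωₙ²: ωₙ = √11 ≈ 3.317 rad/s and ζ = 3/(2·√11) ≈ 0.4523.
ζωₙ = 3/2 = 1.5, so ω_d = ωₙ√(1−ζ²) = √(ωₙ² − (ζωₙ)²) = √(11 − 1.5²) = √8.75 ≈ 2.958 rad/s.
t_p = π/ω_d = π/2.958 ≈ 1.062 s.

t_p ≈ 1.062 s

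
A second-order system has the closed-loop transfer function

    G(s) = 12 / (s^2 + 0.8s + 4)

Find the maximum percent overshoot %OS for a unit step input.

Comparing s^2 + 0.8s + 4 to s^2 + 2ζωₙs + ωₙ²: ωₙ = 2 rad/s and ζ = 0.8/(2·2) = 0.2.
%OS = 100·exp(−πζ/√(1−ζ²)) = 100·exp(−π·0.2/√(1−0.2²)) ≈ 52.7%.

%OS ≈ 52.7%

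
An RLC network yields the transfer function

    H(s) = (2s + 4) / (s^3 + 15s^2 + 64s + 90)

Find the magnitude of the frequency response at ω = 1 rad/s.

|H(j1)| ≈ 0.04566

Substitute s = j1: numerator = 4 + j2, denominator = 75 + j63.
|H(j1)| = |4 + j2| / |75 + j63| = 4.4721 / 97.949 ≈ 0.04566.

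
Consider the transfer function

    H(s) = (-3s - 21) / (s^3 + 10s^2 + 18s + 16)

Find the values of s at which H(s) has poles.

s = -1 + j, -1 - j, -8

The poles are the roots of the denominator s^3 + 10s^2 + 18s + 16 = 0.
Trying s = -8: the polynomial evaluates to 0, so (s + 8) is a factor.
Dividing out leaves s^2 + 2s + 2 = 0.
The quadratic formula then gives s = -1 ± 1j.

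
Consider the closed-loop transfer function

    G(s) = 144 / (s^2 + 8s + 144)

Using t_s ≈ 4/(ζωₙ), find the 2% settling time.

t_s ≈ 1 s

Comparing s^2 + 8s + 144 to s^2 + 2ζωₙs + ωₙ²: ωₙ = 12 rad/s and ζ = 8/(2·12) ≈ 0.3333.
ζωₙ = 8/2 = 4, so t_s ≈ 4/(ζωₙ) = 4/4 = 1 s.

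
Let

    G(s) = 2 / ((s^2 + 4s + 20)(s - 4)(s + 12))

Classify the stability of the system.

The poles can be read from the denominator factors: s = -2 ± 4j, 4, -12.
Since the pole(s) at s = 4 lie in the right half-plane, the system is unstable.

unstable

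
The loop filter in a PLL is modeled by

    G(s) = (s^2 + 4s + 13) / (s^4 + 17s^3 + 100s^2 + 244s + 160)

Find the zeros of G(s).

Set the numerator to zero: s^2 + 4s + 13 = 0.
Factoring: (s^2 + 4s + 13) = 0.

s = -2 ± 3j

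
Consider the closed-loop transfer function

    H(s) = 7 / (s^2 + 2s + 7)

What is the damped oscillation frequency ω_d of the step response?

Comparing s^2 + 2s + 7 to s^2 + 2ζωₙs + ωₙ²: ωₙ = √7 ≈ 2.646 rad/s and ζ = 2/(2·√7) ≈ 0.3780.
ζωₙ = 2/2 = 1, so ω_d = ωₙ√(1−ζ²) = √(ωₙ² − (ζωₙ)²) = √(7 − 1²) = √6 ≈ 2.449 rad/s.

ω_d ≈ 2.449 rad/s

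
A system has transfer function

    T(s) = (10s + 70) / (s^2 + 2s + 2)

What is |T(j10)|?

|T(j10)| ≈ 1.220

Substitute s = j10: numerator = 70 + j100, denominator = -98 + j20.
|T(j10)| = |70 + j100| / |-98 + j20| = 122.07 / 100.02 ≈ 1.220.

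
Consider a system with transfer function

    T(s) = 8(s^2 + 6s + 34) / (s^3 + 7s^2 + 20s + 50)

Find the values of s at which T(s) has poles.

The poles are the roots of the denominator s^3 + 7s^2 + 20s + 50 = 0.
Trying s = -5: the polynomial evaluates to 0, so (s + 5) is a factor.
Dividing out leaves s^2 + 2s + 10 = 0.
The quadratic formula then gives s = -1 ± 3j.

s = -1 + 3j, -1 - 3j, -5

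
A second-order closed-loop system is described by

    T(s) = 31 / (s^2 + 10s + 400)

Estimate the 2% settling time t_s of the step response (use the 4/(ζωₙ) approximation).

Comparing s^2 + 10s + 400 to s^2 + 2ζωₙs + ωₙ²: ωₙ = 20 rad/s and ζ = 10/(2·20) = 0.25.
ζωₙ = 10/2 = 5, so t_s ≈ 4/(ζωₙ) = 4/5 = 0.8000 s.

t_s ≈ 0.8000 s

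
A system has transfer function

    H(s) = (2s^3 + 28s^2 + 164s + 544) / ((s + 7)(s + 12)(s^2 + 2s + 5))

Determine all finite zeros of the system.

Set the numerator to zero: 2s^3 + 28s^2 + 164s + 544 = 0, i.e. 2·(s^3 + 14s^2 + 82s + 272) = 0.
Factoring: (s^2 + 6s + 34)(s + 8) = 0.

s = -3 ± 5j, -8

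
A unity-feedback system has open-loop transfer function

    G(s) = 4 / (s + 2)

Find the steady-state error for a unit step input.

e_ss = 0.3333

G(s) has no poles at the origin.
This is a Type 0 system. Kp = lim_{s→0} G(s) = 4/2 = 2.
e_ss = 1/(1 + Kp) = 1/(1 + 2) = 1/3 ≈ 0.3333.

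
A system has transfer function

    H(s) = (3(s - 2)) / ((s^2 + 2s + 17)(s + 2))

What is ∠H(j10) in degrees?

At s = j10: numerator = -6 + j30, denominator = -366 - j790.
∠H = ∠num − ∠den = 101.31° − (-114.86°) = 216.2°, which wraps to -143.8°.

∠H(j10) ≈ -143.8°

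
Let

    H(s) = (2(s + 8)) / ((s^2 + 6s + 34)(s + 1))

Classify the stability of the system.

The poles can be read from the denominator factors: s = -3 ± 5j, -1.
Since all poles lie strictly in the left half-plane, the system is stable.

stable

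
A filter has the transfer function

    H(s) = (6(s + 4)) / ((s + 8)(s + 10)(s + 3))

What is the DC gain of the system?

At s = 0 each factor (s + a) contributes a and each (s^2 + bs + c) contributes c.
H(0) = 6·(4) / ((8) · (10) · (3)) = 24/240 = 1/10.

H(0) = 1/10 ≈ 0.1000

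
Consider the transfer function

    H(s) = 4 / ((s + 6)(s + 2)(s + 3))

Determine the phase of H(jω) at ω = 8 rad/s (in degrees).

At s = j8: numerator = 4, denominator = -668 - j224.
∠H = ∠num − ∠den = 0° − (-161.46°) = 161.5°.

∠H(j8) ≈ 161.5°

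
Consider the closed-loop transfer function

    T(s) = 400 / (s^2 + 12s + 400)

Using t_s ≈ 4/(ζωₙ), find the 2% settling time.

Comparing s^2 + 12s + 400 to s^2 + 2ζωₙs + ωₙ²: ωₙ = 20 rad/s and ζ = 12/(2·20) = 0.3.
ζωₙ = 12/2 = 6, so t_s ≈ 4/(ζωₙ) = 4/6 ≈ 0.6667 s.

t_s ≈ 0.6667 s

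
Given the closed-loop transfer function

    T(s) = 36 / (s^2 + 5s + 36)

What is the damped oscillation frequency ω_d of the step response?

Comparing s^2 + 5s + 36 to s^2 + 2ζωₙs + ωₙ²: ωₙ = 6 rad/s and ζ = 5/(2·6) ≈ 0.4167.
ζωₙ = 5/2 = 2.5, so ω_d = ωₙ√(1−ζ²) = √(ωₙ² − (ζωₙ)²) = √(36 − 2.5²) = √29.75 ≈ 5.454 rad/s.

ω_d ≈ 5.454 rad/s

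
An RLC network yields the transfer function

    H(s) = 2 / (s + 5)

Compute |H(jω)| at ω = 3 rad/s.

|H(j3)| ≈ 0.3430

Substitute s = j3: numerator = 2, denominator = 5 + j3.
|H(j3)| = |2| / |5 + j3| = 2 / 5.8310 ≈ 0.3430.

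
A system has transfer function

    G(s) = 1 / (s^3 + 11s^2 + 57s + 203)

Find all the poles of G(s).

The poles are the roots of the denominator s^3 + 11s^2 + 57s + 203 = 0.
Trying s = -7: the polynomial evaluates to 0, so (s + 7) is a factor.
Dividing out leaves s^2 + 4s + 29 = 0.
The quadratic formula then gives s = -2 ± 5j.

s = -2 + 5j, -2 - 5j, -7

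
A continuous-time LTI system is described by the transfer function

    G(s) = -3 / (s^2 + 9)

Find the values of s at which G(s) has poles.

s = ±3j

The poles are the roots of the denominator s^2 + 9 = 0.
Using the quadratic formula: s = (0 ± √(-36))/2 = 0 ± 3j.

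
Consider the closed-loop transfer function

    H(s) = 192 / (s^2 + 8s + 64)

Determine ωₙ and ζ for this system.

Compare the denominator to the standard form s^2 + 2ζωₙs + ωₙ².
ωₙ² = 64, so ωₙ = 8 rad/s.
2ζωₙ = 8, so ζ = 8/(2·8) = 0.5.

ωₙ = 8 rad/s, ζ = 0.5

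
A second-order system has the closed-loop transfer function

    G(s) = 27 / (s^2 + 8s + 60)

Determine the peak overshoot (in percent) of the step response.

Comparing s^2 + 8s + 60 to s^2 + 2ζωₙs + ωₙ²: ωₙ = √60 ≈ 7.746 rad/s and ζ = 8/(2·√60) ≈ 0.5164.
%OS = 100·exp(−πζ/√(1−ζ²)) = 100·exp(−π·0.5164/√(1−0.5164²)) ≈ 15.0%.

%OS ≈ 15.0%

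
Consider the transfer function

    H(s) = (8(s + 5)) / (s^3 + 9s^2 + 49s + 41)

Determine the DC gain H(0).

Set s = 0: H(0) = (40) / (41) = 40/41.

H(0) = 40/41 ≈ 0.9756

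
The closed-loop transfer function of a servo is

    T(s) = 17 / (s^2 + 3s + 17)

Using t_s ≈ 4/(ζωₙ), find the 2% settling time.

t_s ≈ 2.667 s

Comparing s^2 + 3s + 17 to s^2 + 2ζωₙs + ωₙ²: ωₙ = √17 ≈ 4.123 rad/s and ζ = 3/(2·√17) ≈ 0.3638.
ζωₙ = 3/2 = 1.5, so t_s ≈ 4/(ζωₙ) = 4/1.5 ≈ 2.667 s.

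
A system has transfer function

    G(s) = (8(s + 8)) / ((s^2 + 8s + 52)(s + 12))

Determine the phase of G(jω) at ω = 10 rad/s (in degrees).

At s = j10: numerator = 64 + j80, denominator = -1376 + j480.
∠G = ∠num − ∠den = 51.340° − (160.77°) = -109.4°.

∠G(j10) ≈ -109.4°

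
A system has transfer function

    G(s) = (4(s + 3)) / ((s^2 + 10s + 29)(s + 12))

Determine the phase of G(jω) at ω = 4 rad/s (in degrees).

At s = j4: numerator = 12 + j16, denominator = -4 + j532.
∠G = ∠num − ∠den = 53.130° − (90.431°) = -37.30°.

∠G(j4) ≈ -37.30°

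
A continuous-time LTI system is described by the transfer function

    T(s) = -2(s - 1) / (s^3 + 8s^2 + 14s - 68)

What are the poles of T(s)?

The poles are the roots of the denominator s^3 + 8s^2 + 14s - 68 = 0.
Trying s = 2: the polynomial evaluates to 0, so (s - 2) is a factor.
Dividing out leaves s^2 + 10s + 34 = 0.
The quadratic formula then gives s = -5 ± 3j.

s = -5 ± 3j, 2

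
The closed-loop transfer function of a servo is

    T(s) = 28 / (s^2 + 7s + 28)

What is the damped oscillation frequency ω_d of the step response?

Comparing s^2 + 7s + 28 to s^2 + 2ζωₙs + ωₙ²: ωₙ = √28 ≈ 5.292 rad/s and ζ = 7/(2·√28) ≈ 0.6614.
ζωₙ = 7/2 = 3.5, so ω_d = ωₙ√(1−ζ²) = √(ωₙ² − (ζωₙ)²) = √(28 − 3.5²) = √15.75 ≈ 3.969 rad/s.

ω_d ≈ 3.969 rad/s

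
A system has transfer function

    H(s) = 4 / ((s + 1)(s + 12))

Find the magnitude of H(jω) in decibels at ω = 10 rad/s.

|H(j10)|_dB ≈ -31.9 dB

Substitute s = j10: numerator = 4, denominator = -88 + j130.
|H(j10)| = |4| / |-88 + j130| = 4 / 156.98 ≈ 0.02548.
In decibels: 20·log₁₀(0.02548) ≈ -31.9 dB.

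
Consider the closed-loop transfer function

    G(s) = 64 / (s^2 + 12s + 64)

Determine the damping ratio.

ζ = 0.75

Compare the denominator to the standard form s^2 + 2ζωₙs + ωₙ².
ωₙ² = 64, so ωₙ = 8 rad/s.
2ζωₙ = 12, so ζ = 12/(2·8) = 0.75.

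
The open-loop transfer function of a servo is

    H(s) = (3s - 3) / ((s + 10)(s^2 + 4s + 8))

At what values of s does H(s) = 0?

Set the numerator to zero: 3s - 3 = 0, i.e. 3·(s - 1) = 0.
So s = 1.

s = 1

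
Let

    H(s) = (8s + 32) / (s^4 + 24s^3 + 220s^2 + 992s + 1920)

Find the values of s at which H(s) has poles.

s = -4 ± 4j, -6, -10

The poles are the roots of the denominator s^4 + 24s^3 + 220s^2 + 992s + 1920 = 0.
Trying s = -6: the polynomial evaluates to 0, so (s + 6) is a factor.
Dividing out leaves s^3 + 18s^2 + 112s + 320 = 0.
This factors further as (s^2 + 8s + 32)(s + 10) = 0.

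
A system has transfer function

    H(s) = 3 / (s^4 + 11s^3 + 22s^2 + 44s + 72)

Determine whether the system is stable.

The denominator s^4 + 11s^3 + 22s^2 + 44s + 72 factors as (s^2 + 4)(s + 2)(s + 9), giving poles at s = ±2j, -2, -9.
Since the simple pole(s) at s = ±2j lie on the jω-axis with none in the right half-plane, the system is marginally stable.

marginally stable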